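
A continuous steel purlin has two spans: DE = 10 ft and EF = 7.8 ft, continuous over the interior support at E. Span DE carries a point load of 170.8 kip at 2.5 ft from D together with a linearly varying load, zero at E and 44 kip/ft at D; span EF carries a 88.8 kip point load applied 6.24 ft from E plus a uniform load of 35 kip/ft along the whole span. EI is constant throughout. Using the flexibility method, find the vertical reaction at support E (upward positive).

Insert a hinge at E; M_E is the redundant, and each span becomes simply supported.
Rotations at E on the released spans (each span's end-slope, ×1/EI):
  span DE: point load 170.8 at a = 2.5: Pab(L + a)/(6LEI) = 667.2/EI
  span DE: triangular load, peak 44: 7w₀L³/(360EI) = 855.6/EI
  span EF: point load 88.8 at a = 6.24: Pab(L + b)/(6LEI) = 172.9/EI
  span EF: UDL 35: wL³/(24EI) = 692.1/EI
  relative rotation θ_0 = (1523 + 864.9)/EI = 2388/EI
A unit hogging moment at E produces rotation L₁/(3EI) + L₂/(3EI) = 5.933/EI.
Compatibility: M_E·(L₁+L₂)/(3EI) = θ_0, giving M_E = 402.4 kip·ft (hogging).
Span DE, ΣM about D with M_E applied at E: R_E^{DE}·10 = 1160 + 402.4, so R_E^{DE} = 156.3 kip and R_D = 390.8 − 156.3 = 234.5 kip.
Span EF, ΣM about F: R_E^{EF}·7.8 = 1203 + 402.4, so R_E^{EF} = 205.9 kip and R_F = 361.8 − 205.9 = 155.9 kip.
R_E = 156.3 + 205.9 = 362.1 kip.

R_E = 362.1 kip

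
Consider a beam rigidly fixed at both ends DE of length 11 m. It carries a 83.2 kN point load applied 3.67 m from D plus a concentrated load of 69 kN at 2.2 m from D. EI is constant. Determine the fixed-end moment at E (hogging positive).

M_E = 92.17 kN·m

Take the two fixed-end moments M_D, M_E as redundants; the released structure is the simple span DE.
Simple-span end rotations at D and E under the given loads:
  at D: point load 83.2 at a = 3.67: Pab(L + b)/(6LEI) = 621.6/EI
  at E: point load 83.2 at a = 3.67: Pab(L + a)/(6LEI) = 497.5/EI
  at D: point load 69 at a = 2.2: Pab(L + b)/(6LEI) = 400.8/EI
  at E: point load 69 at a = 2.2: Pab(L + a)/(6LEI) = 267.2/EI
  θ_D0 = 1022/EI,  θ_E0 = 764.7/EI
Flexibility coefficients: a unit moment at one end gives L/(3EI) there and L/(6EI) at the far end, so f₁₁ = f₂₂ = 3.667/EI and f₁₂ = f₂₁ = 1.833/EI.
Compatibility — zero rotation at each built-in end:
  3.667 M_D + 1.833 M_E = 1022
  1.833 M_D + 3.667 M_E = 764.7
Solving the pair gives M_D = 232.7 kN·m and M_E = 92.17 kN·m (hogging).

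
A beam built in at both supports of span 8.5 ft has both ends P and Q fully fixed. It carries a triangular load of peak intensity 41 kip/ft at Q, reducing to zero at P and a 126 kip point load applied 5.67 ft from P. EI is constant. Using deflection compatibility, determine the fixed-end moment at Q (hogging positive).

Release both end moments; the primary structure is a simply-supported span PQ with redundants M_P and M_Q.
End rotations of the released simple span under the applied load (×1/EI):
  at P: triangular load, peak 41: 7w₀L³/(360EI) = 489.6/EI
  at Q: triangular load, peak 41: w₀L³/(45EI) = 559.5/EI
  at P: point load 126 at a = 5.67: Pab(L + b)/(6LEI) = 449.2/EI
  at Q: point load 126 at a = 5.67: Pab(L + a)/(6LEI) = 561.7/EI
  θ_P0 = 938.8/EI,  θ_Q0 = 1121/EI
Flexibility coefficients: a unit moment at one end gives L/(3EI) there and L/(6EI) at the far end, so f₁₁ = f₂₂ = 2.833/EI and f₁₂ = f₂₁ = 1.417/EI.
Compatibility — zero rotation at each built-in end:
  2.833 M_P + 1.417 M_Q = 938.8
  1.417 M_P + 2.833 M_Q = 1121
Solving the pair gives M_P = 177.9 kip·ft and M_Q = 306.8 kip·ft (hogging).

M_Q = 306.8 kip·ft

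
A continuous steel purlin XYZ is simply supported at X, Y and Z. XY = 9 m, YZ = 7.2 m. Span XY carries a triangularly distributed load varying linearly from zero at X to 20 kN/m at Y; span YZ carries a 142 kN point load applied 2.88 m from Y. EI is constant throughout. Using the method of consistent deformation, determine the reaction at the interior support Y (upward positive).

Insert a hinge at Y; M_Y is the redundant, and each span becomes simply supported.
Rotations at Y on the released spans (each span's end-slope, ×1/EI):
  span XY: triangular load, peak 20: w₀L³/(45EI) = 324/EI
  span YZ: point load 142 at a = 2.88: Pab(L + b)/(6LEI) = 471.1/EI
  relative rotation θ_0 = (324 + 471.1)/EI = 795.1/EI
A unit hogging moment at Y produces rotation L₁/(3EI) + L₂/(3EI) = 5.4/EI.
Slope continuity at Y: θ_0 = M_Y·5.4/EI, so M_Y = 795.1/5.4 = 147.2 kN·m (hogging).
Span XY, ΣM about X with M_Y applied at Y: R_Y^{XY}·9 = 540 + 147.2, so R_Y^{XY} = 76.36 kN and R_X = 90 − 76.36 = 13.64 kN.
Span YZ, ΣM about Z: R_Y^{YZ}·7.2 = 613.4 + 147.2, so R_Y^{YZ} = 105.7 kN and R_Z = 142 − 105.7 = 36.35 kN.
R_Y = 76.36 + 105.7 = 182 kN.

R_Y = 182 kN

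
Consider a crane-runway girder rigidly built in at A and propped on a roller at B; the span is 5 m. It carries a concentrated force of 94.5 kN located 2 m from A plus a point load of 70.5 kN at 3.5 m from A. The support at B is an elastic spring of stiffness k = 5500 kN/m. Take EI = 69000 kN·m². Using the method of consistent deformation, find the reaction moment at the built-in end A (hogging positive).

Choose R_B as the redundant. The primary structure is the cantilever fixed at A.
Deflection at B on the released cantilever, summing each load's contribution:
  point load 94.5 at a = 2: Pa²(3L − a)/(6EI) = 819/EI
  point load 70.5 at a = 3.5: Pa²(3L − a)/(6EI) = 1655/EI
  δ_0 = 2474/EI
Tip deflection under a unit load at B: L³/(3EI) = 41.67/EI.
With EI = 69000 kN·m²: δ_0 = 0.035859 m and δ_{BB} = 0.000604 m/kN.
Compatibility — the spring shortens by R_B/k under the reaction it provides: δ_0 − R_B·δ_{BB} = R_B/k. With 1/k = 0.000182 m/kN, R_B = δ_0 / (δ_{BB} + 1/k) = 0.035859 / (0.000604 + 0.000182) = 45.64 kN.
Moment equilibrium about A: M_A = Σ(load moments about A) − R_B·L = 435.8 − 45.64×5 = 207.5 kN·m.

M_A = 207.5 kN·m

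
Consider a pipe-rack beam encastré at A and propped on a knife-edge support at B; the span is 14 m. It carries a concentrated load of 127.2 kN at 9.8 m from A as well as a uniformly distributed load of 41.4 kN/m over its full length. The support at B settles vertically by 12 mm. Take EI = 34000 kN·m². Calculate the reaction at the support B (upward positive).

Take the reaction at B as the redundant and release it; the primary structure is a cantilever fixed at A.
Primary-structure tip deflection at B by superposition:
  point load 127.2 at a = 9.8: Pa²(3L − a)/(6EI) = 65561/EI
  UDL 41.4: wL⁴/(8EI) = 198803/EI
  δ_0 = 264364/EI
Flexibility coefficient — unit upward force at B: δ_{BB} = L³/(3EI) = 914.7/EI.
With EI = 34000 kN·m²: δ_0 = 7.7754 m and δ_{BB} = 0.026902 m/kN.
Compatibility — the beam at B must follow the support down by 0.012 m: δ_0 − R_B·δ_{BB} = 0.012, so R_B = (7.7754 − 0.012)/0.026902 = 288.6 kN.

R_B = 288.6 kN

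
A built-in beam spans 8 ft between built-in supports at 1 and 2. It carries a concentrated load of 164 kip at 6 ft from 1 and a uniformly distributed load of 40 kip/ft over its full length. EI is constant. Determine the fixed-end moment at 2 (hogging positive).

Take the two fixed-end moments M_1, M_2 as redundants; the released structure is the simple span 12.
End rotations of the released simple span under the applied load (×1/EI):
  at 1: point load 164 at a = 6: Pab(L + b)/(6LEI) = 410/EI
  at 2: point load 164 at a = 6: Pab(L + a)/(6LEI) = 574/EI
  at 1: UDL 40: wL³/(24EI) = 853.3/EI
  at 2: UDL 40: wL³/(24EI) = 853.3/EI
  θ_10 = 1263/EI,  θ_20 = 1427/EI
Flexibility coefficients: a unit moment at one end gives L/(3EI) there and L/(6EI) at the far end, so f₁₁ = f₂₂ = 2.667/EI and f₁₂ = f₂₁ = 1.333/EI.
Compatibility — zero rotation at each built-in end:
  2.667 M_1 + 1.333 M_2 = 1263
  1.333 M_1 + 2.667 M_2 = 1427
Solving the pair gives M_1 = 274.8 kip·ft and M_2 = 397.8 kip·ft (hogging).

M_2 = 397.8 kip·ft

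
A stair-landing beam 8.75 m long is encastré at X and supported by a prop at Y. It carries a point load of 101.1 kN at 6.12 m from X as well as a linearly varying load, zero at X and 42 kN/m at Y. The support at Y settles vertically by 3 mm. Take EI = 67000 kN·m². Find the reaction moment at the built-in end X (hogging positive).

Remove the prop at Y; the released (primary) structure is a cantilever built in at X.
Downward deflection at the released point Y due to the loads:
  point load 101.1 at a = 6.12: Pa²(3L − a)/(6EI) = 12704/EI
  triangular load, peak 42 at the free end: 11w₀L⁴/(120EI) = 22568/EI
  δ_0 = 35272/EI
Tip deflection under a unit load at Y: L³/(3EI) = 223.3/EI.
With EI = 67000 kN·m²: δ_0 = 0.52645 m and δ_{YY} = 0.003333 m/kN.
Compatibility — the beam at Y must follow the support down by 0.003 m: δ_0 − R_Y·δ_{YY} = 0.003, so R_Y = (0.52645 − 0.003)/0.003333 = 157.1 kN.
Moment equilibrium about X: M_X = Σ(load moments about X) − R_Y·L = 1691 − 157.1×8.75 = 316.4 kN·m.

M_X = 316.4 kN·m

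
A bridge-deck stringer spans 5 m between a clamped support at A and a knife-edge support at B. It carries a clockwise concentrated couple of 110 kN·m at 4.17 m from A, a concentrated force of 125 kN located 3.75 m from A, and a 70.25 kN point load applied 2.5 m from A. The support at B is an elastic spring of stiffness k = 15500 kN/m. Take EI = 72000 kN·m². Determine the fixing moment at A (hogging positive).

M_A = 155.4 kN·m

Take the reaction at B as the redundant and release it; the primary structure is a cantilever fixed at A.
Downward deflection at the released point B due to the loads:
  clockwise couple 110 at a = 4.17: M₀a(2L − a)/(2EI) = 1337/EI
  point load 125 at a = 3.75: Pa²(3L − a)/(6EI) = 3296/EI
  point load 70.25 at a = 2.5: Pa²(3L − a)/(6EI) = 914.7/EI
  δ_0 = 5548/EI
Tip deflection under a unit load at B: L³/(3EI) = 41.67/EI.
With EI = 72000 kN·m²: δ_0 = 0.077052 m and δ_{BB} = 0.000579 m/kN.
Compatibility — the spring shortens by R_B/k under the reaction it provides: δ_0 − R_B·δ_{BB} = R_B/k. With 1/k = 0.000065 m/kN, R_B = δ_0 / (δ_{BB} + 1/k) = 0.077052 / (0.000579 + 0.000065) = 119.8 kN.
Moment equilibrium about A: M_A = Σ(load moments about A) − R_B·L = 754.4 − 119.8×5 = 155.4 kN·m.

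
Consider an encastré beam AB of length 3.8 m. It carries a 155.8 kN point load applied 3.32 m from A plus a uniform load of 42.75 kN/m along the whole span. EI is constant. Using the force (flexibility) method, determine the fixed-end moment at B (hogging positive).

Take the two fixed-end moments M_A, M_B as redundants; the released structure is the simple span AB.
End rotations of the released simple span under the applied load (×1/EI):
  at A: point load 155.8 at a = 3.32: Pab(L + b)/(6LEI) = 46.61/EI
  at B: point load 155.8 at a = 3.32: Pab(L + a)/(6LEI) = 77.53/EI
  at A: UDL 42.75: wL³/(24EI) = 97.74/EI
  at B: UDL 42.75: wL³/(24EI) = 97.74/EI
  θ_A0 = 144.3/EI,  θ_B0 = 175.3/EI
Flexibility coefficients: a unit moment at one end gives L/(3EI) there and L/(6EI) at the far end, so f₁₁ = f₂₂ = 1.267/EI and f₁₂ = f₂₁ = 0.6333/EI.
Compatibility — zero rotation at each built-in end:
  1.267 M_A + 0.6333 M_B = 144.3
  0.6333 M_A + 1.267 M_B = 175.3
Solving the pair gives M_A = 59.7 kN·m and M_B = 108.5 kN·m (hogging).

M_B = 108.5 kN·m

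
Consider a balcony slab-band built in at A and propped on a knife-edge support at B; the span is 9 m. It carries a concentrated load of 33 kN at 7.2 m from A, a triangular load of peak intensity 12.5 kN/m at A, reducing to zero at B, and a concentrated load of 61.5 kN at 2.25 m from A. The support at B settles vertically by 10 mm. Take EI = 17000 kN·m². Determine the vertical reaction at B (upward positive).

R_B = 39.07 kN

Choose R_B as the redundant. The primary structure is the cantilever fixed at A.
Downward deflection at the released point B due to the loads:
  point load 33 at a = 7.2: Pa²(3L − a)/(6EI) = 5645/EI
  triangular load, peak 12.5 at the fixed end: w₀L⁴/(30EI) = 2734/EI
  point load 61.5 at a = 2.25: Pa²(3L − a)/(6EI) = 1284/EI
  δ_0 = 9663/EI
Tip deflection under a unit load at B: L³/(3EI) = 243/EI.
With EI = 17000 kN·m²: δ_0 = 0.56844 m and δ_{BB} = 0.014294 m/kN.
Compatibility — the beam at B must follow the support down by 0.01 m: δ_0 − R_B·δ_{BB} = 0.01, so R_B = (0.56844 − 0.01)/0.014294 = 39.07 kN.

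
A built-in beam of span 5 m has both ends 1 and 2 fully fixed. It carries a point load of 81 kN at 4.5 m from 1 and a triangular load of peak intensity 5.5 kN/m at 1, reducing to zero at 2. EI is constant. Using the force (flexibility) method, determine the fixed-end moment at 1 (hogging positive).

M_1 = 10.52 kN·m

Take the two fixed-end moments M_1, M_2 as redundants; the released structure is the simple span 12.
End rotations of the released simple span under the applied load (×1/EI):
  at 1: point load 81 at a = 4.5: Pab(L + b)/(6LEI) = 33.41/EI
  at 2: point load 81 at a = 4.5: Pab(L + a)/(6LEI) = 57.71/EI
  at 1: triangular load, peak 5.5: w₀L³/(45EI) = 15.28/EI
  at 2: triangular load, peak 5.5: 7w₀L³/(360EI) = 13.37/EI
  θ_10 = 48.69/EI,  θ_20 = 71.08/EI
Flexibility coefficients: a unit moment at one end gives L/(3EI) there and L/(6EI) at the far end, so f₁₁ = f₂₂ = 1.667/EI and f₁₂ = f₂₁ = 0.8333/EI.
Compatibility — zero rotation at each built-in end:
  1.667 M_1 + 0.8333 M_2 = 48.69
  0.8333 M_1 + 1.667 M_2 = 71.08
Solving the pair gives M_1 = 10.52 kN·m and M_2 = 37.39 kN·m (hogging).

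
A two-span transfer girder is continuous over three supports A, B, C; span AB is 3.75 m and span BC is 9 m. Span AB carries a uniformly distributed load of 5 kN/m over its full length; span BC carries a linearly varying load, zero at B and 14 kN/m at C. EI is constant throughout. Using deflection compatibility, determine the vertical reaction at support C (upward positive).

R_C = 36.52 kN

Take M_B as the redundant. Released structure: two simple spans AB and BC with a hinge at B.
Rotations at B on the released spans (each span's end-slope, ×1/EI):
  span AB: UDL 5: wL³/(24EI) = 10.99/EI
  span BC: triangular load, peak 14: 7w₀L³/(360EI) = 198.4/EI
  relative rotation θ_0 = (10.99 + 198.4)/EI = 209.4/EI
A unit hogging moment at B produces rotation L₁/(3EI) + L₂/(3EI) = 4.25/EI.
Slope continuity at B: θ_0 = M_B·4.25/EI, so M_B = 209.4/4.25 = 49.28 kN·m (hogging).
Span BC, ΣM about C: R_B^{BC}·9 = 189 + 49.28, so R_B^{BC} = 26.48 kN and R_C = 63 − 26.48 = 36.52 kN.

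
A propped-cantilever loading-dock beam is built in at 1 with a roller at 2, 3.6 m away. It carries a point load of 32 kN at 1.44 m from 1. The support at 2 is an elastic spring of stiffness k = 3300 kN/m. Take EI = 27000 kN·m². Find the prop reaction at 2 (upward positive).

R_2 = 4.361 kN

Remove the prop at 2; the released (primary) structure is a cantilever built in at 1.
Free-end deflection of the primary structure under the applied loading (downward +):
  point load 32 at a = 1.44: Pa²(3L − a)/(6EI) = 103.5/EI
Flexibility coefficient — unit upward force at 2: δ_{22} = L³/(3EI) = 15.55/EI.
With EI = 27000 kN·m²: δ_0 = 0.003834 m and δ_{22} = 0.000576 m/kN.
Compatibility — the spring shortens by R_2/k under the reaction it provides: δ_0 − R_2·δ_{22} = R_2/k. With 1/k = 0.000303 m/kN, R_2 = δ_0 / (δ_{22} + 1/k) = 0.003834 / (0.000576 + 0.000303) = 4.361 kN.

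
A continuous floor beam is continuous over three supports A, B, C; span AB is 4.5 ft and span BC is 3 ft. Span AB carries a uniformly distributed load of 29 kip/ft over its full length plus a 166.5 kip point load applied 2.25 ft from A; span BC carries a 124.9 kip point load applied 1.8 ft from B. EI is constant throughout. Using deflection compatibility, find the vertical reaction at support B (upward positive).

R_B = 283.7 kip

Take M_B as the redundant. Released structure: two simple spans AB and BC with a hinge at B.
Discontinuity in slope at B on the released structure — sum the simple-span end rotations:
  span AB: UDL 29: wL³/(24EI) = 110.1/EI
  span AB: point load 166.5 at a = 2.25: Pab(L + a)/(6LEI) = 210.7/EI
  span BC: point load 124.9 at a = 1.8: Pab(L + b)/(6LEI) = 62.95/EI
  relative rotation θ_0 = (320.8 + 62.95)/EI = 383.8/EI
A unit hogging moment at B produces rotation L₁/(3EI) + L₂/(3EI) = 2.5/EI.
Slope continuity at B: θ_0 = M_B·2.5/EI, so M_B = 383.8/2.5 = 153.5 kip·ft (hogging).
Span AB, ΣM about A with M_B applied at B: R_B^{AB}·4.5 = 668.2 + 153.5, so R_B^{AB} = 182.6 kip and R_A = 297 − 182.6 = 114.4 kip.
Span BC, ΣM about C: R_B^{BC}·3 = 149.9 + 153.5, so R_B^{BC} = 101.1 kip and R_C = 124.9 − 101.1 = 23.77 kip.
R_B = 182.6 + 101.1 = 283.7 kip.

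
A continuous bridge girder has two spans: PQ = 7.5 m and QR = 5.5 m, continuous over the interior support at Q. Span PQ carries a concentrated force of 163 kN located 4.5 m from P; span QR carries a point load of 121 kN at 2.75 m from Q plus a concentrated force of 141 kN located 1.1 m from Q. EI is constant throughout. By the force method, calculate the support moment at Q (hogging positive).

M_Q = 235.5 kN·m

Release continuity at Q by inserting a hinge; the redundant is the internal moment M_Q. The primary structure is two simply-supported spans PQ and QR.
Discontinuity in slope at Q on the released structure — sum the simple-span end rotations:
  span PQ: point load 163 at a = 4.5: Pab(L + a)/(6LEI) = 586.8/EI
  span QR: point load 121 at a = 2.75: Pab(L + b)/(6LEI) = 228.8/EI
  span QR: point load 141 at a = 1.1: Pab(L + b)/(6LEI) = 204.7/EI
  relative rotation θ_0 = (586.8 + 433.5)/EI = 1020/EI
A unit hogging moment at Q produces rotation L₁/(3EI) + L₂/(3EI) = 4.333/EI.
Compatibility: M_Q·(L₁+L₂)/(3EI) = θ_0, giving M_Q = 235.5 kN·m (hogging).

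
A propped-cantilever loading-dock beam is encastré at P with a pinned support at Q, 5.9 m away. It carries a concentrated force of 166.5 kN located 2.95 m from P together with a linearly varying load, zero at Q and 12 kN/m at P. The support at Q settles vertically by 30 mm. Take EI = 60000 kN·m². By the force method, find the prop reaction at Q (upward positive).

R_Q = 32.82 kN

Remove the prop at Q; the released (primary) structure is a cantilever built in at P.
Primary-structure tip deflection at Q by superposition:
  point load 166.5 at a = 2.95: Pa²(3L − a)/(6EI) = 3562/EI
  triangular load, peak 12 at the fixed end: w₀L⁴/(30EI) = 484.7/EI
  δ_0 = 4047/EI
Tip deflection under a unit load at Q: L³/(3EI) = 68.46/EI.
With EI = 60000 kN·m²: δ_0 = 0.067446 m and δ_{QQ} = 0.001141 m/kN.
Compatibility — the beam at Q must follow the support down by 0.03 m: δ_0 − R_Q·δ_{QQ} = 0.03, so R_Q = (0.067446 − 0.03)/0.001141 = 32.82 kN.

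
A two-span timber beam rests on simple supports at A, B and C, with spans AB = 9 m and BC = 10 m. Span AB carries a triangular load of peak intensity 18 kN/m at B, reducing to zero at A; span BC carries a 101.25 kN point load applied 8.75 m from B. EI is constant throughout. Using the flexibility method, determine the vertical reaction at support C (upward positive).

Take M_B as the redundant. Released structure: two simple spans AB and BC with a hinge at B.
Rotations at B on the released spans (each span's end-slope, ×1/EI):
  span AB: triangular load, peak 18: w₀L³/(45EI) = 291.6/EI
  span BC: point load 101.25 at a = 8.75: Pab(L + b)/(6LEI) = 207.6/EI
  relative rotation θ_0 = (291.6 + 207.6)/EI = 499.2/EI
A unit hogging moment at B produces rotation L₁/(3EI) + L₂/(3EI) = 6.333/EI.
Compatibility: M_B·(L₁+L₂)/(3EI) = θ_0, giving M_B = 78.83 kN·m (hogging).
Span BC, ΣM about C: R_B^{BC}·10 = 126.6 + 78.83, so R_B^{BC} = 20.54 kN and R_C = 101.2 − 20.54 = 80.71 kN.

R_C = 80.71 kN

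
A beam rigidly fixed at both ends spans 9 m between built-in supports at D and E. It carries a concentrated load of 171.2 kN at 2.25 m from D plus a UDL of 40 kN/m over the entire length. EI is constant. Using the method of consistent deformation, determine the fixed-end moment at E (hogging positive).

M_E = 342.2 kN·m

Take the two fixed-end moments M_D, M_E as redundants; the released structure is the simple span DE.
Simple-span end rotations at D and E under the given loads:
  at D: point load 171.2 at a = 2.25: Pab(L + b)/(6LEI) = 758.4/EI
  at E: point load 171.2 at a = 2.25: Pab(L + a)/(6LEI) = 541.7/EI
  at D: UDL 40: wL³/(24EI) = 1215/EI
  at E: UDL 40: wL³/(24EI) = 1215/EI
  θ_D0 = 1973/EI,  θ_E0 = 1757/EI
Flexibility coefficients: a unit moment at one end gives L/(3EI) there and L/(6EI) at the far end, so f₁₁ = f₂₂ = 3/EI and f₁₂ = f₂₁ = 1.5/EI.
Compatibility — zero rotation at each built-in end:
  3 M_D + 1.5 M_E = 1973
  1.5 M_D + 3 M_E = 1757
Solving the pair gives M_D = 486.7 kN·m and M_E = 342.2 kN·m (hogging).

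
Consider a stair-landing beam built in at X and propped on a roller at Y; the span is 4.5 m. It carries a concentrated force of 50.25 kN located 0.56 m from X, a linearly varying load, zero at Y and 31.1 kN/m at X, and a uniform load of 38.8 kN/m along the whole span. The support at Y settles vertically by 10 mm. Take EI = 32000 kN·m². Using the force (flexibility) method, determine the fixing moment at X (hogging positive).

M_X = 210.7 kN·m

Choose R_Y as the redundant. The primary structure is the cantilever fixed at X.
Primary-structure tip deflection at Y by superposition:
  point load 50.25 at a = 0.56: Pa²(3L − a)/(6EI) = 33.99/EI
  triangular load, peak 31.1 at the fixed end: w₀L⁴/(30EI) = 425.1/EI
  UDL 38.8: wL⁴/(8EI) = 1989/EI
  δ_0 = 2448/EI
Flexibility coefficient — unit upward force at Y: δ_{YY} = L³/(3EI) = 30.38/EI.
With EI = 32000 kN·m²: δ_0 = 0.076496 m and δ_{YY} = 0.000949 m/kN.
Compatibility — the beam at Y must follow the support down by 0.01 m: δ_0 − R_Y·δ_{YY} = 0.01, so R_Y = (0.076496 − 0.01)/0.000949 = 70.05 kN.
Moment equilibrium about X: M_X = Σ(load moments about X) − R_Y·L = 526 − 70.05×4.5 = 210.7 kN·m.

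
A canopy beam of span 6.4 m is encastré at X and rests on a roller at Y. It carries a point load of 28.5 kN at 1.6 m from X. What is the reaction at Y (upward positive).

R_Y = 2.449 kN

Release the roller at Y. Primary structure: cantilever fixed at X.
Free-end deflection of the primary structure under the applied loading (downward +):
  point load 28.5 at a = 1.6: Pa²(3L − a)/(6EI) = 214/EI
Flexibility coefficient — unit upward force at Y: δ_{YY} = L³/(3EI) = 87.38/EI.
Compatibility at Y: δ_0 − R_Y·δ_{YY} = 0, so R_Y = 214/87.38 = 2.449 kN.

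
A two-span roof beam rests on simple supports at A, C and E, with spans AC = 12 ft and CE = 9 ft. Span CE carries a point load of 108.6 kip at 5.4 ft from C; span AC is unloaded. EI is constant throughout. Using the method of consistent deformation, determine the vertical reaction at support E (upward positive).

Release continuity at C by inserting a hinge; the redundant is the internal moment M_C. The primary structure is two simply-supported spans AC and CE.
End slopes at the hinge C, treating each span as simply supported:
  span CE: point load 108.6 at a = 5.4: Pab(L + b)/(6LEI) = 492.6/EI
  relative rotation θ_0 = (0 + 492.6)/EI = 492.6/EI
A unit hogging moment at C produces rotation L₁/(3EI) + L₂/(3EI) = 7/EI.
Compatibility: M_C·(L₁+L₂)/(3EI) = θ_0, giving M_C = 70.37 kip·ft (hogging).
Span CE, ΣM about E: R_C^{CE}·9 = 391 + 70.37, so R_C^{CE} = 51.26 kip and R_E = 108.6 − 51.26 = 57.34 kip.

R_E = 57.34 kip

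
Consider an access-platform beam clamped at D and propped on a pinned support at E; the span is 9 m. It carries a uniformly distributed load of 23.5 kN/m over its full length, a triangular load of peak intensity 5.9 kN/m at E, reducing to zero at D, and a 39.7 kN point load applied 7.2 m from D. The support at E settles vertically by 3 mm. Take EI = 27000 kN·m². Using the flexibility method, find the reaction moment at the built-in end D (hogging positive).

M_D = 303.1 kN·m

Take the reaction at E as the redundant and release it; the primary structure is a cantilever fixed at D.
Deflection at E on the released cantilever, summing each load's contribution:
  UDL 23.5: wL⁴/(8EI) = 19273/EI
  triangular load, peak 5.9 at the free end: 11w₀L⁴/(120EI) = 3548/EI
  point load 39.7 at a = 7.2: Pa²(3L − a)/(6EI) = 6792/EI
  δ_0 = 29613/EI
Tip deflection under a unit load at E: L³/(3EI) = 243/EI.
With EI = 27000 kN·m²: δ_0 = 1.0968 m and δ_{EE} = 0.009 m/kN.
Compatibility — the beam at E must follow the support down by 0.003 m: δ_0 − R_E·δ_{EE} = 0.003, so R_E = (1.0968 − 0.003)/0.009 = 121.5 kN.
Moment equilibrium about D: M_D = Σ(load moments about D) − R_E·L = 1397 − 121.5×9 = 303.1 kN·m.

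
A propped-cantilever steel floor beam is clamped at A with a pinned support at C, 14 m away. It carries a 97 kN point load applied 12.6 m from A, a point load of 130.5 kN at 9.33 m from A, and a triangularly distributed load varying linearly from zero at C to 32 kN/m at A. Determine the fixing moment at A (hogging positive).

M_A = 756.2 kN·m

Release the roller at C. Primary structure: cantilever fixed at A.
Primary-structure tip deflection at C by superposition:
  point load 97 at a = 12.6: Pa²(3L − a)/(6EI) = 75459/EI
  point load 130.5 at a = 9.33: Pa²(3L − a)/(6EI) = 61855/EI
  triangular load, peak 32 at the fixed end: w₀L⁴/(30EI) = 40977/EI
  δ_0 = 178290/EI
Flexibility coefficient — unit upward force at C: δ_{CC} = L³/(3EI) = 914.7/EI.
Compatibility at C: δ_0 − R_C·δ_{CC} = 0, so R_C = 178290/914.7 = 194.9 kN.
Moment equilibrium about A: M_A = Σ(load moments about A) − R_C·L = 3485 − 194.9×14 = 756.2 kN·m.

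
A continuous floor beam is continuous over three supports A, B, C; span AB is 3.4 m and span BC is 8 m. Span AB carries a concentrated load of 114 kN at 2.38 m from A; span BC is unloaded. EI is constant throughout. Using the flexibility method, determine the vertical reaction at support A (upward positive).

R_A = 28.13 kN

Release continuity at B by inserting a hinge; the redundant is the internal moment M_B. The primary structure is two simply-supported spans AB and BC.
Discontinuity in slope at B on the released structure — sum the simple-span end rotations:
  span AB: point load 114 at a = 2.38: Pab(L + a)/(6LEI) = 78.41/EI
  relative rotation θ_0 = (78.41 + 0)/EI = 78.41/EI
A unit hogging moment at B produces rotation L₁/(3EI) + L₂/(3EI) = 3.8/EI.
Slope continuity at B: θ_0 = M_B·3.8/EI, so M_B = 78.41/3.8 = 20.63 kN·m (hogging).
Span AB, ΣM about A with M_B applied at B: R_B^{AB}·3.4 = 271.3 + 20.63, so R_B^{AB} = 85.87 kN and R_A = 114 − 85.87 = 28.13 kN.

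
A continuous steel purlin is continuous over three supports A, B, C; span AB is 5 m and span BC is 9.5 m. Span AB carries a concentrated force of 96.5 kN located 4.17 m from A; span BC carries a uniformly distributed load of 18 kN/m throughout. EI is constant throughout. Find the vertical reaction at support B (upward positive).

R_B = 213 kN

Insert a hinge at B; M_B is the redundant, and each span becomes simply supported.
Discontinuity in slope at B on the released structure — sum the simple-span end rotations:
  span AB: point load 96.5 at a = 4.17: Pab(L + a)/(6LEI) = 102.1/EI
  span BC: UDL 18: wL³/(24EI) = 643/EI
  relative rotation θ_0 = (102.1 + 643)/EI = 745.1/EI
A unit hogging moment at B produces rotation L₁/(3EI) + L₂/(3EI) = 4.833/EI.
Compatibility: M_B·(L₁+L₂)/(3EI) = θ_0, giving M_B = 154.2 kN·m (hogging).
Span AB, ΣM about A with M_B applied at B: R_B^{AB}·5 = 402.4 + 154.2, so R_B^{AB} = 111.3 kN and R_A = 96.5 − 111.3 = -14.81 kN.
Span BC, ΣM about C: R_B^{BC}·9.5 = 812.2 + 154.2, so R_B^{BC} = 101.7 kN and R_C = 171 − 101.7 = 69.27 kN.
R_B = 111.3 + 101.7 = 213 kN.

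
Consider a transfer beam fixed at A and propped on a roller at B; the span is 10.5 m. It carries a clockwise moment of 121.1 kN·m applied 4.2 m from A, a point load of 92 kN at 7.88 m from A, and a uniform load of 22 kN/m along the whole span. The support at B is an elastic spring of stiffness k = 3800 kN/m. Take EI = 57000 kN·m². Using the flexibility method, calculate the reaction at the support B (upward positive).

R_B = 150.1 kN

Remove the prop at B; the released (primary) structure is a cantilever built in at A.
Deflection at B on the released cantilever, summing each load's contribution:
  clockwise couple 121.1 at a = 4.2: M₀a(2L − a)/(2EI) = 4272/EI
  point load 92 at a = 7.88: Pa²(3L − a)/(6EI) = 22489/EI
  UDL 22: wL⁴/(8EI) = 33426/EI
  δ_0 = 60188/EI
Flexibility coefficient — unit upward force at B: δ_{BB} = L³/(3EI) = 385.9/EI.
With EI = 57000 kN·m²: δ_0 = 1.0559 m and δ_{BB} = 0.00677 m/kN.
Compatibility — the spring shortens by R_B/k under the reaction it provides: δ_0 − R_B·δ_{BB} = R_B/k. With 1/k = 0.000263 m/kN, R_B = δ_0 / (δ_{BB} + 1/k) = 1.0559 / (0.00677 + 0.000263) = 150.1 kN.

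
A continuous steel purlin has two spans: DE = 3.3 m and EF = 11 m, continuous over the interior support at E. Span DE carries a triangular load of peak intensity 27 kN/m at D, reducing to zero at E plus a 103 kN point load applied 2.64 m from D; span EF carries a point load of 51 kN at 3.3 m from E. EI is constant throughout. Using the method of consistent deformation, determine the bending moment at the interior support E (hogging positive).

M_E = 92.28 kN·m

Insert a hinge at E; M_E is the redundant, and each span becomes simply supported.
End slopes at the hinge E, treating each span as simply supported:
  span DE: triangular load, peak 27: 7w₀L³/(360EI) = 18.87/EI
  span DE: point load 103 at a = 2.64: Pab(L + a)/(6LEI) = 53.84/EI
  span EF: point load 51 at a = 3.3: Pab(L + b)/(6LEI) = 367.2/EI
  relative rotation θ_0 = (72.71 + 367.2)/EI = 439.9/EI
A unit hogging moment at E produces rotation L₁/(3EI) + L₂/(3EI) = 4.767/EI.
Compatibility: M_E·(L₁+L₂)/(3EI) = θ_0, giving M_E = 92.28 kN·m (hogging).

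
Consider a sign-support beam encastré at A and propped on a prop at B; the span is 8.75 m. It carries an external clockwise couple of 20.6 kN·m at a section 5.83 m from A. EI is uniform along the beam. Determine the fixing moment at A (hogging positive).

M_A = -6.859 kN·m

Take the reaction at B as the redundant and release it; the primary structure is a cantilever fixed at A.
Downward deflection at the released point B due to the loads:
  clockwise couple 20.6 at a = 5.83: M₀a(2L − a)/(2EI) = 700.8/EI
Tip deflection under a unit load at B: L³/(3EI) = 223.3/EI.
The prop prevents deflection at B: R_B = δ_0/δ_{BB} = 700.8/223.3 = 3.138 kN.
Moment equilibrium about A: M_A = Σ(load moments about A) − R_B·L = 20.6 − 3.138×8.75 = -6.859 kN·m.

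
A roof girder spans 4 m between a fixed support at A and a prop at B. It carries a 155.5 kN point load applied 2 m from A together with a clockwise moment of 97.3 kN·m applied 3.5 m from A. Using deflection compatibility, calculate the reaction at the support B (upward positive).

R_B = 84.51 kN

Release the roller at B. Primary structure: cantilever fixed at A.
Downward deflection at the released point B due to the loads:
  point load 155.5 at a = 2: Pa²(3L − a)/(6EI) = 1037/EI
  clockwise couple 97.3 at a = 3.5: M₀a(2L − a)/(2EI) = 766.2/EI
  δ_0 = 1803/EI
Flexibility coefficient — unit upward force at B: δ_{BB} = L³/(3EI) = 21.33/EI.
Compatibility at B: δ_0 − R_B·δ_{BB} = 0, so R_B = 1803/21.33 = 84.51 kN.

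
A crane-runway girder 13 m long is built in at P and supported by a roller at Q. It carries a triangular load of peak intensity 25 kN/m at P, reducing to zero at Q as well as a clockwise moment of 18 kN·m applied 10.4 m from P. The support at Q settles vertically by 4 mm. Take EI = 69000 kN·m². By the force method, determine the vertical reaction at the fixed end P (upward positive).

Choose R_Q as the redundant. The primary structure is the cantilever fixed at P.
Downward deflection at the released point Q due to the loads:
  triangular load, peak 25 at the fixed end: w₀L⁴/(30EI) = 23801/EI
  clockwise couple 18 at a = 10.4: M₀a(2L − a)/(2EI) = 1460/EI
  δ_0 = 25261/EI
Tip deflection under a unit load at Q: L³/(3EI) = 732.3/EI.
With EI = 69000 kN·m²: δ_0 = 0.3661 m and δ_{QQ} = 0.010614 m/kN.
Compatibility — the beam at Q must follow the support down by 0.004 m: δ_0 − R_Q·δ_{QQ} = 0.004, so R_Q = (0.3661 − 0.004)/0.010614 = 34.12 kN.
Vertical equilibrium: R_P = ΣP − R_Q = 162.5 − 34.12 = 128.4 kN.

R_P = 128.4 kN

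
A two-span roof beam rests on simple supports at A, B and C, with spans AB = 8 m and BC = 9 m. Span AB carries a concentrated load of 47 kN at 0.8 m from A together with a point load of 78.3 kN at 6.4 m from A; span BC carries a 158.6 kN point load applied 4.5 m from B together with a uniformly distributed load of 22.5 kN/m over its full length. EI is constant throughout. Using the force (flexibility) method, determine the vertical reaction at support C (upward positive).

R_C = 145.7 kN

Insert a hinge at B; M_B is the redundant, and each span becomes simply supported.
Rotations at B on the released spans (each span's end-slope, ×1/EI):
  span AB: point load 47 at a = 0.8: Pab(L + a)/(6LEI) = 49.63/EI
  span AB: point load 78.3 at a = 6.4: Pab(L + a)/(6LEI) = 240.5/EI
  span BC: point load 158.6 at a = 4.5: Pab(L + b)/(6LEI) = 802.9/EI
  span BC: UDL 22.5: wL³/(24EI) = 683.4/EI
  relative rotation θ_0 = (290.2 + 1486)/EI = 1777/EI
A unit hogging moment at B produces rotation L₁/(3EI) + L₂/(3EI) = 5.667/EI.
Compatibility: M_B·(L₁+L₂)/(3EI) = θ_0, giving M_B = 313.5 kN·m (hogging).
Span BC, ΣM about C: R_B^{BC}·9 = 1625 + 313.5, so R_B^{BC} = 215.4 kN and R_C = 361.1 − 215.4 = 145.7 kN.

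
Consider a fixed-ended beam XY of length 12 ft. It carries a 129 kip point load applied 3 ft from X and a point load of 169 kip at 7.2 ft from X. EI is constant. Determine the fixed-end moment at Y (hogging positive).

Release both end moments; the primary structure is a simply-supported span XY with redundants M_X and M_Y.
Simple-span end rotations at X and Y under the given loads:
  at X: point load 129 at a = 3: Pab(L + b)/(6LEI) = 1016/EI
  at Y: point load 129 at a = 3: Pab(L + a)/(6LEI) = 725.6/EI
  at X: point load 169 at a = 7.2: Pab(L + b)/(6LEI) = 1363/EI
  at Y: point load 169 at a = 7.2: Pab(L + a)/(6LEI) = 1558/EI
  θ_X0 = 2379/EI,  θ_Y0 = 2283/EI
Flexibility coefficients: a unit moment at one end gives L/(3EI) there and L/(6EI) at the far end, so f₁₁ = f₂₂ = 4/EI and f₁₂ = f₂₁ = 2/EI.
Compatibility — zero rotation at each built-in end:
  4 M_X + 2 M_Y = 2379
  2 M_X + 4 M_Y = 2283
Solving the pair gives M_X = 412.4 kip·ft and M_Y = 364.6 kip·ft (hogging).

M_Y = 364.6 kip·ft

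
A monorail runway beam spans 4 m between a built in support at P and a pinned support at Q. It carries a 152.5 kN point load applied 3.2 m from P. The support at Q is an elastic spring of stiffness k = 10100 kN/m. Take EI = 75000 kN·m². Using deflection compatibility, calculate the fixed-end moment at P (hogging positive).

M_P = 169.4 kN·m

Release the roller at Q. Primary structure: cantilever fixed at P.
Deflection at Q on the released cantilever, summing each load's contribution:
  point load 152.5 at a = 3.2: Pa²(3L − a)/(6EI) = 2290/EI
Flexibility coefficient — unit upward force at Q: δ_{QQ} = L³/(3EI) = 21.33/EI.
With EI = 75000 kN·m²: δ_0 = 0.030538 m and δ_{QQ} = 0.000284 m/kN.
Compatibility — the spring shortens by R_Q/k under the reaction it provides: δ_0 − R_Q·δ_{QQ} = R_Q/k. With 1/k = 0.000099 m/kN, R_Q = δ_0 / (δ_{QQ} + 1/k) = 0.030538 / (0.000284 + 0.000099) = 79.64 kN.
Moment equilibrium about P: M_P = Σ(load moments about P) − R_Q·L = 488 − 79.64×4 = 169.4 kN·m.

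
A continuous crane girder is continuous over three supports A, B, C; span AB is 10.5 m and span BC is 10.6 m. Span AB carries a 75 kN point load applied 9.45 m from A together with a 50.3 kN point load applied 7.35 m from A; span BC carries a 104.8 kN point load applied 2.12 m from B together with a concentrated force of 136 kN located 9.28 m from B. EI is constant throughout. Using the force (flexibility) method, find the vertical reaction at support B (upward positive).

Insert a hinge at B; M_B is the redundant, and each span becomes simply supported.
Discontinuity in slope at B on the released structure — sum the simple-span end rotations:
  span AB: point load 75 at a = 9.45: Pab(L + a)/(6LEI) = 235.7/EI
  span AB: point load 50.3 at a = 7.35: Pab(L + a)/(6LEI) = 330/EI
  span BC: point load 104.8 at a = 2.12: Pab(L + b)/(6LEI) = 565.2/EI
  span BC: point load 136 at a = 9.28: Pab(L + b)/(6LEI) = 312.2/EI
  relative rotation θ_0 = (565.6 + 877.4)/EI = 1443/EI
A unit hogging moment at B produces rotation L₁/(3EI) + L₂/(3EI) = 7.033/EI.
Slope continuity at B: θ_0 = M_B·7.033/EI, so M_B = 1443/7.033 = 205.2 kN·m (hogging).
Span AB, ΣM about A with M_B applied at B: R_B^{AB}·10.5 = 1078 + 205.2, so R_B^{AB} = 122.3 kN and R_A = 125.3 − 122.3 = 3.049 kN.
Span BC, ΣM about C: R_B^{BC}·10.6 = 1068 + 205.2, so R_B^{BC} = 120.1 kN and R_C = 240.8 − 120.1 = 120.7 kN.
R_B = 122.3 + 120.1 = 242.4 kN.

R_B = 242.4 kN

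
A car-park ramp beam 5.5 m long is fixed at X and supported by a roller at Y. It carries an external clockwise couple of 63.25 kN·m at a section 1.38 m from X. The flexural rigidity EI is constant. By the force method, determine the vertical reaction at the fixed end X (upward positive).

Choose R_Y as the redundant. The primary structure is the cantilever fixed at X.
Free-end deflection of the primary structure under the applied loading (downward +):
  clockwise couple 63.25 at a = 1.38: M₀a(2L − a)/(2EI) = 419.8/EI
Flexibility coefficient — unit upward force at Y: δ_{YY} = L³/(3EI) = 55.46/EI.
Compatibility at Y: δ_0 − R_Y·δ_{YY} = 0, so R_Y = 419.8/55.46 = 7.57 kN.
Vertical equilibrium: R_X = ΣP − R_Y = 0 − 7.57 = -7.57 kN.

R_X = -7.57 kN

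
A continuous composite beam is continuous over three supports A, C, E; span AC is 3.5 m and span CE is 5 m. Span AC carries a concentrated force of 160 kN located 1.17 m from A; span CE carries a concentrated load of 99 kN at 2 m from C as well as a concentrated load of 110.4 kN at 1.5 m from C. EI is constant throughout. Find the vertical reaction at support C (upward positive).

R_C = 262.1 kN

Take M_C as the redundant. Released structure: two simple spans AC and CE with a hinge at C.
Rotations at C on the released spans (each span's end-slope, ×1/EI):
  span AC: point load 160 at a = 1.17: Pab(L + a)/(6LEI) = 97/EI
  span CE: point load 99 at a = 2: Pab(L + b)/(6LEI) = 158.4/EI
  span CE: point load 110.4 at a = 1.5: Pab(L + b)/(6LEI) = 164.2/EI
  relative rotation θ_0 = (97 + 322.6)/EI = 419.6/EI
A unit hogging moment at C produces rotation L₁/(3EI) + L₂/(3EI) = 2.833/EI.
Compatibility: M_C·(L₁+L₂)/(3EI) = θ_0, giving M_C = 148.1 kN·m (hogging).
Span AC, ΣM about A with M_C applied at C: R_C^{AC}·3.5 = 187.2 + 148.1, so R_C^{AC} = 95.8 kN and R_A = 160 − 95.8 = 64.2 kN.
Span CE, ΣM about E: R_C^{CE}·5 = 683.4 + 148.1, so R_C^{CE} = 166.3 kN and R_E = 209.4 − 166.3 = 43.1 kN.
R_C = 95.8 + 166.3 = 262.1 kN.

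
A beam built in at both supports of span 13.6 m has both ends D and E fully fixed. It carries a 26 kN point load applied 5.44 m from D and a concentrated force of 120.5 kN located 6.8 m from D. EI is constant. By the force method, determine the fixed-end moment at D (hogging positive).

Take the two fixed-end moments M_D, M_E as redundants; the released structure is the simple span DE.
On the primary (simply-supported) span, the end slopes from the loading are:
  at D: point load 26 at a = 5.44: Pab(L + b)/(6LEI) = 307.8/EI
  at E: point load 26 at a = 5.44: Pab(L + a)/(6LEI) = 269.3/EI
  at D: point load 120.5 at a = 6.8: Pab(L + b)/(6LEI) = 1393/EI
  at E: point load 120.5 at a = 6.8: Pab(L + a)/(6LEI) = 1393/EI
  θ_D0 = 1701/EI,  θ_E0 = 1662/EI
Flexibility coefficients: a unit moment at one end gives L/(3EI) there and L/(6EI) at the far end, so f₁₁ = f₂₂ = 4.533/EI and f₁₂ = f₂₁ = 2.267/EI.
Compatibility — zero rotation at each built-in end:
  4.533 M_D + 2.267 M_E = 1701
  2.267 M_D + 4.533 M_E = 1662
Solving the pair gives M_D = 255.8 kN·m and M_E = 238.8 kN·m (hogging).

M_D = 255.8 kN·m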